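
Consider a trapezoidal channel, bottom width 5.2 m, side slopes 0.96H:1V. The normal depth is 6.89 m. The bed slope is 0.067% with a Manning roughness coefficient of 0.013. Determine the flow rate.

With bottom width b = 5.2 m and side slope z = 0.96: A = (b + zy)y = (5.2 + 0.96×6.89)×6.89 = 81.4 m²; P = b + 2y√(1+z²) = 5.2 + 2×6.89×1.386 = 24.3 m.
Hydraulic radius R = A/P = 81.4/24.3 = 3.35 m.
Manning's equation: Q = (1/n) A R^(2/3) S^(1/2) = (1/0.013) × 81.4 × 3.35^(2/3) × 0.00067^(1/2) = 363 m³/s.

Q = 363 m³/s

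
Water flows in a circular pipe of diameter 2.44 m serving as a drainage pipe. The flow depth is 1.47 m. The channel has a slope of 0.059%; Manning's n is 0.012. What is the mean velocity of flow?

For a circular section of diameter D = 2.44 m at depth y = 1.47 m, the central angle is θ = 2 arccos(1 − 2y/D) = 3.554 rad. Then A = (D²/8)(θ − sin θ) = 2.944 m² and P = Dθ/2 = 4.336 m.
Hydraulic radius R = A/P = 2.944/4.336 = 0.6788 m.
From Manning's equation, V = (1/n) R^(2/3) S^(1/2) = (1/0.012) × 0.6788^(2/3) × 0.00059^(1/2) = 1.56 m/s.

V = 1.56 m/s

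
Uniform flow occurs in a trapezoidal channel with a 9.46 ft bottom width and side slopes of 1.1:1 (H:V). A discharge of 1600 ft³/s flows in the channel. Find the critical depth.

At critical depth, Q² T / (g A³) = 1, i.e. A³/T = Q²/g = 1600²/32.2 = 79500.
Trying y = 9.28 ft: A³/T = 203500 — over.
Trying y = 5.51 ft: A³/T = 28980 — short.
Trying y = 7.25 ft: A³/T = 79480 — close enough.

y_c = 7.25 ft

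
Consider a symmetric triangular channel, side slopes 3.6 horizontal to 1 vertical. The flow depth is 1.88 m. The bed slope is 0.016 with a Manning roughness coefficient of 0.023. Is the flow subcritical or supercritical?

supercritical

For a triangular section with side slope z = 3.6: A = zy² = 3.6×1.88² = 12.72 m²; P = 2y√(1+z²) = 2×1.88×3.736 = 14.05 m.
Hydraulic radius R = A/P = 12.72/14.05 = 0.9057 m.
V = (1/n) R^(2/3) √S = (1/0.023) × 0.9057^(2/3) × √0.016 = 5.148 m/s. Hydraulic depth D_h = A/T = 12.72/13.54 = 0.94 m.
Froude number Fr = V/√(g·D_h) = 5.148/√(9.81×0.94) = 1.7, which is greater than 1, so the flow is supercritical.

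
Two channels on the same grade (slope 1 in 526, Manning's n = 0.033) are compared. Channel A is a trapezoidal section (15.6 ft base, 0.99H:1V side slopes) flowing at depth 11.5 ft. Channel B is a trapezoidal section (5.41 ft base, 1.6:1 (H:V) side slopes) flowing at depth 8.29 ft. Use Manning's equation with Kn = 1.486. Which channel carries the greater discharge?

Channel A: With bottom width b = 15.6 ft and side slope z = 0.99: A = (b + zy)y = (15.6 + 0.99×11.5)×11.5 = 310.3 ft²; P = b + 2y√(1+z²) = 15.6 + 2×11.5×1.407 = 47.96 ft. Hydraulic radius R = A/P = 310.3/47.96 = 6.47 ft. Q_A = (1.486/0.033)·310.3·6.47^(2/3)·√0.001901 = 2116 ft³/s.
Channel B: With bottom width b = 5.41 ft and side slope z = 1.6: A = (b + zy)y = (5.41 + 1.6×8.29)×8.29 = 154.8 ft²; P = b + 2y√(1+z²) = 5.41 + 2×8.29×1.887 = 36.69 ft. Hydraulic radius R = A/P = 154.8/36.69 = 4.219 ft. Q_B = (1.486/0.033)·154.8·4.219^(2/3)·√0.001901 = 793.6 ft³/s.
Q_A = 2116 ft³/s vs Q_B = 793.6 ft³/s, so channel A carries more.

channel A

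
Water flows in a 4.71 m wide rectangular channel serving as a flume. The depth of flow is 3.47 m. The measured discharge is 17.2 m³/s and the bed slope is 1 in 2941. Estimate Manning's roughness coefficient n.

Flow area A = b·y = 4.71 × 3.47 = 16.34 m². Wetted perimeter P = b + 2y = 4.71 + 2×3.47 = 11.65 m.
Hydraulic radius R = A/P = 16.34/11.65 = 1.403 m.
Rearranging Manning's equation: n = (1/Q) A R^(2/3) S^(1/2) = (1/17.2) × 16.34 × 1.403^(2/3) × √0.00034 = 0.022.

n = 0.022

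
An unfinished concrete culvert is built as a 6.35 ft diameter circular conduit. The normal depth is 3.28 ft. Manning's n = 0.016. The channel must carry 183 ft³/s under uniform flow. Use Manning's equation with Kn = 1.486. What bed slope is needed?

S = 0.00749

For a circular section of diameter D = 6.35 ft at depth y = 3.28 ft, the central angle is θ = 2 arccos(1 − 2y/D) = 3.208 rad. Then A = (D²/8)(θ − sin θ) = 16.5 ft² and P = Dθ/2 = 10.18 ft.
Hydraulic radius R = A/P = 16.5/10.18 = 1.62 ft.
From Manning's equation, S = [nQ / (1.486 A R^(2/3))]² = [0.016 × 183 / (1.486 × 16.5 × 1.62^(2/3))]² = 0.00749.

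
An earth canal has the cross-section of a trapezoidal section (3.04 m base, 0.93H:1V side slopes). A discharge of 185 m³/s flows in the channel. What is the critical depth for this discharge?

y_c = 4.67 m

At critical depth, Q² T / (g A³) = 1, i.e. A³/T = Q²/g = 185²/9.81 = 3489.
Trying y = 3.66 m: A³/T = 1332 — low.
Trying y = 4.67 m: A³/T = 3496 — close enough.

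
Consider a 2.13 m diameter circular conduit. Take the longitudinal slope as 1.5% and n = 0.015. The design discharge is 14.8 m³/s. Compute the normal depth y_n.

Manning's equation rearranged: A R^(2/3) = nQ / (1·√S) = 0.015 × 14.8 / (√0.015) = 1.813.
At y = 1.24 m: A R^(2/3) = 1.501 — short.
At y = 1.67 m: A R^(2/3) = 2.242 — over.
At y = 1.41 m: A R^(2/3) = 1.817 — matches.

y_n = 1.41 m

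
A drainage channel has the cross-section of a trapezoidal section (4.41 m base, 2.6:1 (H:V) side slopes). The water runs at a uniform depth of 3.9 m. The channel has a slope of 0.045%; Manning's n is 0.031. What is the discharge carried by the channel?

With bottom width b = 4.41 m and side slope z = 2.6: A = (b + zy)y = (4.41 + 2.6×3.9)×3.9 = 56.75 m²; P = b + 2y√(1+z²) = 4.41 + 2×3.9×2.786 = 26.14 m.
Hydraulic radius R = A/P = 56.75/26.14 = 2.171 m.
Manning's equation: Q = (1/n) A R^(2/3) S^(1/2) = (1/0.031) × 56.75 × 2.171^(2/3) × 0.00045^(1/2) = 65.1 m³/s.

Q = 65.1 m³/s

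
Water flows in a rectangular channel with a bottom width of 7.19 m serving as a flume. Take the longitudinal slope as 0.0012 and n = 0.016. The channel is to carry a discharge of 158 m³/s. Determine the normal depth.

Manning's equation rearranged: A R^(2/3) = nQ / (1·√S) = 0.016 × 158 / (√0.0012) = 72.98.
Try y = 4.58 m: A R^(2/3) = 52.52 — short.
Try y = 5.93 m: A R^(2/3) = 72.95 — ≈ 72.98.

y_n = 5.93 m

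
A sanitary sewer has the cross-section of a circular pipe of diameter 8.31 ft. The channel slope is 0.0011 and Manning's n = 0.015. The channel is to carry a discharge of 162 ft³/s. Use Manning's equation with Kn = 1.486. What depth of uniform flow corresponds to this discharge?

Manning's equation rearranged: A R^(2/3) = nQ / (1.486·√S) = 0.015 × 162 / (1.486 × √0.0011) = 49.31.
At y = 5.16 ft: A R^(2/3) = 62.48 — high.
At y = 3.93 ft: A R^(2/3) = 40.13 — low.
At y = 4.44 ft: A R^(2/3) = 49.33 — ≈ 49.31.

y_n = 4.44 ft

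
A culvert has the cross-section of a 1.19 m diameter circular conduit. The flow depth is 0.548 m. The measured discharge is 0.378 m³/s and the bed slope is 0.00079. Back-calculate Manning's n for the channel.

For a circular section of diameter D = 1.19 m at depth y = 0.548 m, the central angle is θ = 2 arccos(1 − 2y/D) = 2.983 rad. Then A = (D²/8)(θ − sin θ) = 0.5002 m² and P = Dθ/2 = 1.775 m.
Hydraulic radius R = A/P = 0.5002/1.775 = 0.2818 m.
Rearranging Manning's equation: n = (1/Q) A R^(2/3) S^(1/2) = (1/0.378) × 0.5002 × 0.2818^(2/3) × √0.00079 = 0.016.

n = 0.016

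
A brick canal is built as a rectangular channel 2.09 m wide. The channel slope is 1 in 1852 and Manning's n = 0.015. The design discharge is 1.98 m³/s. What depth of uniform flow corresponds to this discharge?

y_n = 0.968 m

Manning's equation rearranged: A R^(2/3) = nQ / (1·√S) = 0.015 × 1.98 / (√0.00054) = 1.278.
Trying y = 0.719 m: A R^(2/3) = 0.8507 — short.
Trying y = 1.2 m: A R^(2/3) = 1.701 — over.
Trying y = 0.968 m: A R^(2/3) = 1.279 — matches.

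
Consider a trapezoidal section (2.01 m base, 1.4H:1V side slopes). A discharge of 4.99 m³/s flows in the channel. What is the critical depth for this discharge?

y_c = 0.719 m

At critical depth, Q² T / (g A³) = 1, i.e. A³/T = Q²/g = 4.99²/9.81 = 2.538.
Trying y = 0.792 m: A³/T = 3.565 — high.
Trying y = 0.564 m: A³/T = 1.097 — low.
Trying y = 0.719 m: A³/T = 2.536 — close enough.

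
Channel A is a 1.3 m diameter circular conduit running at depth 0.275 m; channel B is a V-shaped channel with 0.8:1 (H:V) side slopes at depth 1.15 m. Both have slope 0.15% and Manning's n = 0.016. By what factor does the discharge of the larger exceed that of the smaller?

8.69

Channel A: For a circular section of diameter D = 1.3 m at depth y = 0.275 m, the central angle is θ = 2 arccos(1 − 2y/D) = 1.912 rad. Then A = (D²/8)(θ − sin θ) = 0.2047 m² and P = Dθ/2 = 1.243 m. Hydraulic radius R = A/P = 0.2047/1.243 = 0.1648 m. Q_A = (1/0.016)·0.2047·0.1648^(2/3)·√0.0015 = 0.149 m³/s.
Channel B: For a triangular section with side slope z = 0.8: A = zy² = 0.8×1.15² = 1.058 m²; P = 2y√(1+z²) = 2×1.15×1.281 = 2.945 m. Hydraulic radius R = A/P = 1.058/2.945 = 0.3592 m. Q_B = (1/0.016)·1.058·0.3592^(2/3)·√0.0015 = 1.294 m³/s.
The larger discharge is 1.294 m³/s and the smaller is 0.149 m³/s; the ratio is 8.69.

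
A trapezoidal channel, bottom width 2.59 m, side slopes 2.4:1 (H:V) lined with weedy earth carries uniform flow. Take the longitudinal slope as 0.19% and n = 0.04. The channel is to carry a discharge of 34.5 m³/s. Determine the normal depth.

Manning's equation rearranged: A R^(2/3) = nQ / (1·√S) = 0.04 × 34.5 / (√0.0019) = 31.66.
At y = 2.95 m: A R^(2/3) = 38.88 — over.
At y = 1.86 m: A R^(2/3) = 13.73 — short.
At y = 2.7 m: A R^(2/3) = 31.7 — matches.

y_n = 2.7 m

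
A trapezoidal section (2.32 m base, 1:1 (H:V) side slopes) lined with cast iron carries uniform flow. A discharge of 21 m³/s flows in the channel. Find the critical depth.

At critical depth, Q² T / (g A³) = 1, i.e. A³/T = Q²/g = 21²/9.81 = 44.95.
Try y = 1.16 m: A³/T = 14.18 — short.
Try y = 1.99 m: A³/T = 100.1 — over.
Try y = 1.6 m: A³/T = 44.7 — close enough.

y_c = 1.6 m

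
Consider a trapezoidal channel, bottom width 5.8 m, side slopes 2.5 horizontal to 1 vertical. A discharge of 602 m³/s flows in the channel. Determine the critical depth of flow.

At critical depth, Q² T / (g A³) = 1, i.e. A³/T = Q²/g = 602²/9.81 = 36940.
At y = 4.73 m: A³/T = 19670 — low.
At y = 6.82 m: A³/T = 94850 — high.
At y = 5.49 m: A³/T = 37040 — ≈ 36940.

y_c = 5.49 m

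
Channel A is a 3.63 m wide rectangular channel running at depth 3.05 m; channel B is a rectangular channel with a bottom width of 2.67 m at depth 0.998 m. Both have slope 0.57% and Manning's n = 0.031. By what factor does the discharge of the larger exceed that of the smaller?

Channel A: Flow area A = b·y = 3.63 × 3.05 = 11.07 m². Wetted perimeter P = b + 2y = 3.63 + 2×3.05 = 9.73 m. Hydraulic radius R = A/P = 11.07/9.73 = 1.138 m. Q_A = (1/0.031)·11.07·1.138^(2/3)·√0.0057 = 29.39 m³/s.
Channel B: Flow area A = b·y = 2.67 × 0.998 = 2.665 m². Wetted perimeter P = b + 2y = 2.67 + 2×0.998 = 4.666 m. Hydraulic radius R = A/P = 2.665/4.666 = 0.5711 m. Q_B = (1/0.031)·2.665·0.5711^(2/3)·√0.0057 = 4.467 m³/s.
The larger discharge is 29.39 m³/s and the smaller is 4.467 m³/s; the ratio is 6.58.

6.58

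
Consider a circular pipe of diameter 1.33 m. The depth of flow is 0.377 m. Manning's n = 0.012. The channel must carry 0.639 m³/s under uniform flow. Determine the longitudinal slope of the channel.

For a circular section of diameter D = 1.33 m at depth y = 0.377 m, the central angle is θ = 2 arccos(1 − 2y/D) = 2.246 rad. Then A = (D²/8)(θ − sin θ) = 0.3239 m² and P = Dθ/2 = 1.493 m.
Hydraulic radius R = A/P = 0.3239/1.493 = 0.2169 m.
From Manning's equation, S = [nQ / (1 A R^(2/3))]² = [0.012 × 0.639 / (1 × 0.3239 × 0.2169^(2/3))]² = 0.0043.

S = 0.0043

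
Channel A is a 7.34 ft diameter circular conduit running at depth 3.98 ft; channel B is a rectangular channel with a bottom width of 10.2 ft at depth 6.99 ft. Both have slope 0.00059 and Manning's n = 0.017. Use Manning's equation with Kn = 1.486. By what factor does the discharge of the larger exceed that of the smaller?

Channel A: For a circular section of diameter D = 7.34 ft at depth y = 3.98 ft, the central angle is θ = 2 arccos(1 − 2y/D) = 3.311 rad. Then A = (D²/8)(θ − sin θ) = 23.43 ft² and P = Dθ/2 = 12.15 ft. Hydraulic radius R = A/P = 23.43/12.15 = 1.928 ft. Q_A = (1.486/0.017)·23.43·1.928^(2/3)·√0.00059 = 77.07 ft³/s.
Channel B: Flow area A = b·y = 10.2 × 6.99 = 71.3 ft². Wetted perimeter P = b + 2y = 10.2 + 2×6.99 = 24.18 ft. Hydraulic radius R = A/P = 71.3/24.18 = 2.949 ft. Q_B = (1.486/0.017)·71.3·2.949^(2/3)·√0.00059 = 311.3 ft³/s.
The larger discharge is 311.3 ft³/s and the smaller is 77.07 ft³/s; the ratio is 4.04.

4.04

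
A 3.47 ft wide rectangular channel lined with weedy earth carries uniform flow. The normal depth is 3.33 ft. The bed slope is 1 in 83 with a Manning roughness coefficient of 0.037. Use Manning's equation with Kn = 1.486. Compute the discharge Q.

Flow area A = b·y = 3.47 × 3.33 = 11.56 ft². Wetted perimeter P = b + 2y = 3.47 + 2×3.33 = 10.13 ft.
Hydraulic radius R = A/P = 11.56/10.13 = 1.141 ft.
Manning's equation: Q = (1.486/n) A R^(2/3) S^(1/2) = (1.486/0.037) × 11.56 × 1.141^(2/3) × 0.01205^(1/2) = 55.6 ft³/s.

Q = 55.6 ft³/s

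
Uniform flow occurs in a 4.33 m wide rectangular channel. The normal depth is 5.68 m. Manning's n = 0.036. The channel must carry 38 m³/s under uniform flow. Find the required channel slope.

Flow area A = b·y = 4.33 × 5.68 = 24.59 m². Wetted perimeter P = b + 2y = 4.33 + 2×5.68 = 15.69 m.
Hydraulic radius R = A/P = 24.59/15.69 = 1.568 m.
From Manning's equation, S = [nQ / (1 A R^(2/3))]² = [0.036 × 38 / (1 × 24.59 × 1.568^(2/3))]² = 0.0017.

S = 0.0017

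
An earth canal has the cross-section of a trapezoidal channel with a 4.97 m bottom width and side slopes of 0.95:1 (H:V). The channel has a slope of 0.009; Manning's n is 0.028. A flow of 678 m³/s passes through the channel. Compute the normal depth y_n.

y_n = 7.32 m

Manning's equation rearranged: A R^(2/3) = nQ / (1·√S) = 0.028 × 678 / (√0.009) = 200.1.
Try y = 8.08 m: A R^(2/3) = 246.6 — over.
Try y = 6.02 m: A R^(2/3) = 133.3 — short.
Try y = 7.32 m: A R^(2/3) = 200 — close enough.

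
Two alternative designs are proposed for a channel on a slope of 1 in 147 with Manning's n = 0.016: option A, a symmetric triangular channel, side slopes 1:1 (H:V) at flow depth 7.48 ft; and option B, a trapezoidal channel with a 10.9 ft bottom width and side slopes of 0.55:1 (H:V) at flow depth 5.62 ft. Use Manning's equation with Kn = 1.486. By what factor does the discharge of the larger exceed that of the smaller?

1.63

Channel A: For a triangular section with side slope z = 1: A = zy² = 1×7.48² = 55.95 ft²; P = 2y√(1+z²) = 2×7.48×1.414 = 21.16 ft. Hydraulic radius R = A/P = 55.95/21.16 = 2.645 ft. Q_A = (1.486/0.016)·55.95·2.645^(2/3)·√0.006803 = 819.6 ft³/s.
Channel B: With bottom width b = 10.9 ft and side slope z = 0.55: A = (b + zy)y = (10.9 + 0.55×5.62)×5.62 = 78.63 ft²; P = b + 2y√(1+z²) = 10.9 + 2×5.62×1.141 = 23.73 ft. Hydraulic radius R = A/P = 78.63/23.73 = 3.314 ft. Q_B = (1.486/0.016)·78.63·3.314^(2/3)·√0.006803 = 1339 ft³/s.
The larger discharge is 1339 ft³/s and the smaller is 819.6 ft³/s; the ratio is 1.63.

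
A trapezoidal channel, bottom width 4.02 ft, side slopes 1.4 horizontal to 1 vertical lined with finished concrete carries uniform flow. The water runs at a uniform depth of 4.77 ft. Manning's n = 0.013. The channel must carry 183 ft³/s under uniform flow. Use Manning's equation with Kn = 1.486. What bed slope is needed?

S = 0.00029

With bottom width b = 4.02 ft and side slope z = 1.4: A = (b + zy)y = (4.02 + 1.4×4.77)×4.77 = 51.03 ft²; P = b + 2y√(1+z²) = 4.02 + 2×4.77×1.72 = 20.43 ft.
Hydraulic radius R = A/P = 51.03/20.43 = 2.497 ft.
From Manning's equation, S = [nQ / (1.486 A R^(2/3))]² = [0.013 × 183 / (1.486 × 51.03 × 2.497^(2/3))]² = 0.00029.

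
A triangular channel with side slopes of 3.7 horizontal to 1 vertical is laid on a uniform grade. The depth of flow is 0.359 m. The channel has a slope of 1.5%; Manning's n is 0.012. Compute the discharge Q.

For a triangular section with side slope z = 3.7: A = zy² = 3.7×0.359² = 0.4769 m²; P = 2y√(1+z²) = 2×0.359×3.833 = 2.752 m.
Hydraulic radius R = A/P = 0.4769/2.752 = 0.1733 m.
Manning's equation: Q = (1/n) A R^(2/3) S^(1/2) = (1/0.012) × 0.4769 × 0.1733^(2/3) × 0.015^(1/2) = 1.51 m³/s.

Q = 1.51 m³/s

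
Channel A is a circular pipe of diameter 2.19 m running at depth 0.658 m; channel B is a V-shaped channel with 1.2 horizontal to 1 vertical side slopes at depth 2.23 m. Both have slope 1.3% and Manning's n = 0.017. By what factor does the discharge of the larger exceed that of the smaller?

Channel A: For a circular section of diameter D = 2.19 m at depth y = 0.658 m, the central angle is θ = 2 arccos(1 − 2y/D) = 2.321 rad. Then A = (D²/8)(θ − sin θ) = 0.9524 m² and P = Dθ/2 = 2.541 m. Hydraulic radius R = A/P = 0.9524/2.541 = 0.3748 m. Q_A = (1/0.017)·0.9524·0.3748^(2/3)·√0.013 = 3.321 m³/s.
Channel B: For a triangular section with side slope z = 1.2: A = zy² = 1.2×2.23² = 5.967 m²; P = 2y√(1+z²) = 2×2.23×1.562 = 6.967 m. Hydraulic radius R = A/P = 5.967/6.967 = 0.8566 m. Q_B = (1/0.017)·5.967·0.8566^(2/3)·√0.013 = 36.1 m³/s.
The larger discharge is 36.1 m³/s and the smaller is 3.321 m³/s; the ratio is 10.9.

10.9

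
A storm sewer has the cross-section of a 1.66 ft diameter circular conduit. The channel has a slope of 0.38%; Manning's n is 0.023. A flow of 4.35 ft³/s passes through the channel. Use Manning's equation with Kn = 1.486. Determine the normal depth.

Manning's equation rearranged: A R^(2/3) = nQ / (1.486·√S) = 0.023 × 4.35 / (1.486 × √0.0038) = 1.092.
Trying y = 0.953 ft: A R^(2/3) = 0.7553 — short.
Trying y = 1.24 ft: A R^(2/3) = 1.093 — ≈ 1.092.

y_n = 1.24 ft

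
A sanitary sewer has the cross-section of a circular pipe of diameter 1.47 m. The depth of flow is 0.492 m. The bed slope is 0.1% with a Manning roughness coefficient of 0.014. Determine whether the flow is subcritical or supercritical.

For a circular section of diameter D = 1.47 m at depth y = 0.492 m, the central angle is θ = 2 arccos(1 − 2y/D) = 2.468 rad. Then A = (D²/8)(θ − sin θ) = 0.498 m² and P = Dθ/2 = 1.814 m.
Hydraulic radius R = A/P = 0.498/1.814 = 0.2746 m.
V = (1/n) R^(2/3) √S = (1/0.014) × 0.2746^(2/3) × √0.001 = 0.9542 m/s. Hydraulic depth D_h = A/T = 0.498/1.387 = 0.359 m.
Froude number Fr = V/√(g·D_h) = 0.9542/√(9.81×0.359) = 0.508, which is less than 1, so the flow is subcritical.

subcritical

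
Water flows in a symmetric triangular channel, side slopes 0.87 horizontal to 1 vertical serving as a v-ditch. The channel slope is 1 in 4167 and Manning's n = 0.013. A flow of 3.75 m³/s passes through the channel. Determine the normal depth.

y_n = 2.14 m

Manning's equation rearranged: A R^(2/3) = nQ / (1·√S) = 0.013 × 3.75 / (√0.00024) = 3.147.
At y = 2.66 m: A R^(2/3) = 5.623 — high.
At y = 1.59 m: A R^(2/3) = 1.426 — low.
At y = 2.14 m: A R^(2/3) = 3.148 — matches.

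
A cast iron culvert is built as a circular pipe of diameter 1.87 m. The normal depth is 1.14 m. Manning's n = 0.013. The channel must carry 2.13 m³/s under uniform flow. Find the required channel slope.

S = 0.000591

For a circular section of diameter D = 1.87 m at depth y = 1.14 m, the central angle is θ = 2 arccos(1 − 2y/D) = 3.584 rad. Then A = (D²/8)(θ − sin θ) = 1.753 m² and P = Dθ/2 = 3.351 m.
Hydraulic radius R = A/P = 1.753/3.351 = 0.5233 m.
From Manning's equation, S = [nQ / (1 A R^(2/3))]² = [0.013 × 2.13 / (1 × 1.753 × 0.5233^(2/3))]² = 0.000591.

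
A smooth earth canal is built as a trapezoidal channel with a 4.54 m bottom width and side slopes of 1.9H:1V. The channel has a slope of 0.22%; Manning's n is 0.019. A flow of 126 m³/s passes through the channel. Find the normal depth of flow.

y_n = 3.19 m

Manning's equation rearranged: A R^(2/3) = nQ / (1·√S) = 0.019 × 126 / (√0.0022) = 51.04.
At y = 4 m: A R^(2/3) = 83.04 — too large.
At y = 3.19 m: A R^(2/3) = 51.04 — close enough.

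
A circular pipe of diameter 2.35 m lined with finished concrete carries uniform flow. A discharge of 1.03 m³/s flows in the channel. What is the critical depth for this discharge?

At critical depth, Q² T / (g A³) = 1, i.e. A³/T = Q²/g = 1.03²/9.81 = 0.1081.
Trying y = 0.505 m: A³/T = 0.1659 — over.
Trying y = 0.376 m: A³/T = 0.05216 — short.
Trying y = 0.453 m: A³/T = 0.1084 — matches.

y_c = 0.453 m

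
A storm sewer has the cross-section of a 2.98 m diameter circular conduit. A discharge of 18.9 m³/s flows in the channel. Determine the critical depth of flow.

y_c = 1.9 m

At critical depth, Q² T / (g A³) = 1, i.e. A³/T = Q²/g = 18.9²/9.81 = 36.41.
Trying y = 1.65 m: A³/T = 21.01 — low.
Trying y = 2.37 m: A³/T = 87.51 — high.
Trying y = 1.9 m: A³/T = 36.09 — ≈ 36.41.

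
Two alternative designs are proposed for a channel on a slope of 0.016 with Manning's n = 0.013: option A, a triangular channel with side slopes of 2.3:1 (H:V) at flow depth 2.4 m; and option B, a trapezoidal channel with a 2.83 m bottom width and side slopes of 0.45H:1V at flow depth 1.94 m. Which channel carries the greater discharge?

channel A

Channel A: For a triangular section with side slope z = 2.3: A = zy² = 2.3×2.4² = 13.25 m²; P = 2y√(1+z²) = 2×2.4×2.508 = 12.04 m. Hydraulic radius R = A/P = 13.25/12.04 = 1.1 m. Q_A = (1/0.013)·13.25·1.1^(2/3)·√0.016 = 137.4 m³/s.
Channel B: With bottom width b = 2.83 m and side slope z = 0.45: A = (b + zy)y = (2.83 + 0.45×1.94)×1.94 = 7.184 m²; P = b + 2y√(1+z²) = 2.83 + 2×1.94×1.097 = 7.085 m. Hydraulic radius R = A/P = 7.184/7.085 = 1.014 m. Q_B = (1/0.013)·7.184·1.014^(2/3)·√0.016 = 70.55 m³/s.
Q_A = 137.4 m³/s vs Q_B = 70.55 m³/s, so channel A carries more.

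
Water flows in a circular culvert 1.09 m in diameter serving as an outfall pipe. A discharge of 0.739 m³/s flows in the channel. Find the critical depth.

At critical depth, Q² T / (g A³) = 1, i.e. A³/T = Q²/g = 0.739²/9.81 = 0.05567.
At y = 0.566 m: A³/T = 0.1077 — too large.
At y = 0.393 m: A³/T = 0.02659 — too small.
At y = 0.476 m: A³/T = 0.05552 — ≈ 0.05567.

y_c = 0.476 m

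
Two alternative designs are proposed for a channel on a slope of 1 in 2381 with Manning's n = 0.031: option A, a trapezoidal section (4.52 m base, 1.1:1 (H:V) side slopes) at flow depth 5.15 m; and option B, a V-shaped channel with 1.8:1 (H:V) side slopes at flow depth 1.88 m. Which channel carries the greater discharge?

channel A

Channel A: With bottom width b = 4.52 m and side slope z = 1.1: A = (b + zy)y = (4.52 + 1.1×5.15)×5.15 = 52.45 m²; P = b + 2y√(1+z²) = 4.52 + 2×5.15×1.487 = 19.83 m. Hydraulic radius R = A/P = 52.45/19.83 = 2.645 m. Q_A = (1/0.031)·52.45·2.645^(2/3)·√0.00042 = 66.32 m³/s.
Channel B: For a triangular section with side slope z = 1.8: A = zy² = 1.8×1.88² = 6.362 m²; P = 2y√(1+z²) = 2×1.88×2.059 = 7.742 m. Hydraulic radius R = A/P = 6.362/7.742 = 0.8217 m. Q_B = (1/0.031)·6.362·0.8217^(2/3)·√0.00042 = 3.69 m³/s.
Q_A = 66.32 m³/s vs Q_B = 3.69 m³/s, so channel A carries more.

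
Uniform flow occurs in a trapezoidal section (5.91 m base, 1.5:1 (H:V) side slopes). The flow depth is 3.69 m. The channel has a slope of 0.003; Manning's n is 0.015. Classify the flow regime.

supercritical

With bottom width b = 5.91 m and side slope z = 1.5: A = (b + zy)y = (5.91 + 1.5×3.69)×3.69 = 42.23 m²; P = b + 2y√(1+z²) = 5.91 + 2×3.69×1.803 = 19.21 m.
Hydraulic radius R = A/P = 42.23/19.21 = 2.198 m.
V = (1/n) R^(2/3) √S = (1/0.015) × 2.198^(2/3) × √0.003 = 6.173 m/s. Hydraulic depth D_h = A/T = 42.23/16.98 = 2.487 m.
Froude number Fr = V/√(g·D_h) = 6.173/√(9.81×2.487) = 1.25, which is greater than 1, so the flow is supercritical.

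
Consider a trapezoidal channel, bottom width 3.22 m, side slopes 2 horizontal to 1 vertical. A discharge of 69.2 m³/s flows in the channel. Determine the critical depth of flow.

At critical depth, Q² T / (g A³) = 1, i.e. A³/T = Q²/g = 69.2²/9.81 = 488.1.
At y = 1.91 m: A³/T = 223.9 — low.
At y = 2.89 m: A³/T = 1191 — high.
At y = 2.32 m: A³/T = 485.1 — matches.

y_c = 2.32 m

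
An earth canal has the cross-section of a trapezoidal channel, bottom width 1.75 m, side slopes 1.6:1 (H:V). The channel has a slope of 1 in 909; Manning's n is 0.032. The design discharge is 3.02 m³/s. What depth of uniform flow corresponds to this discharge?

y_n = 1.1 m

Manning's equation rearranged: A R^(2/3) = nQ / (1·√S) = 0.032 × 3.02 / (√0.0011) = 2.914.
At y = 1.24 m: A R^(2/3) = 3.72 — over.
At y = 0.777 m: A R^(2/3) = 1.459 — short.
At y = 1.1 m: A R^(2/3) = 2.91 — close enough.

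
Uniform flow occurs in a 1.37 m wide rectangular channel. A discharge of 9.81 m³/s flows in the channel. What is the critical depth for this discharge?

y_c = 1.74 m

For a rectangular channel, critical depth y_c = (q²/g)^(1/3) where q = Q/b = 9.81/1.37 = 7.161 m²/s.
So y_c = (7.161²/9.81)^(1/3) = 1.74 m.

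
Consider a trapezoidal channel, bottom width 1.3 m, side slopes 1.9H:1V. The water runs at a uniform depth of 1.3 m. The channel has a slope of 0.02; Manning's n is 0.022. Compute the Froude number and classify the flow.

With bottom width b = 1.3 m and side slope z = 1.9: A = (b + zy)y = (1.3 + 1.9×1.3)×1.3 = 4.901 m²; P = b + 2y√(1+z²) = 1.3 + 2×1.3×2.147 = 6.882 m.
Hydraulic radius R = A/P = 4.901/6.882 = 0.7121 m.
V = (1/n) R^(2/3) √S = (1/0.022) × 0.7121^(2/3) × √0.02 = 5.126 m/s. Hydraulic depth D_h = A/T = 4.901/6.24 = 0.7854 m.
Froude number Fr = V/√(g·D_h) = 5.126/√(9.81×0.7854) = 1.85, which is greater than 1, so the flow is supercritical.

supercritical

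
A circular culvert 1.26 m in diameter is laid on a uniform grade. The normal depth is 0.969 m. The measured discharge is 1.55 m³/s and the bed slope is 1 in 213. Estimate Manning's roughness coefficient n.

n = 0.0239

For a circular section of diameter D = 1.26 m at depth y = 0.969 m, the central angle is θ = 2 arccos(1 − 2y/D) = 4.278 rad. Then A = (D²/8)(θ − sin θ) = 1.029 m² and P = Dθ/2 = 2.695 m.
Hydraulic radius R = A/P = 1.029/2.695 = 0.3818 m.
Rearranging Manning's equation: n = (1/Q) A R^(2/3) S^(1/2) = (1/1.55) × 1.029 × 0.3818^(2/3) × √0.004695 = 0.0239.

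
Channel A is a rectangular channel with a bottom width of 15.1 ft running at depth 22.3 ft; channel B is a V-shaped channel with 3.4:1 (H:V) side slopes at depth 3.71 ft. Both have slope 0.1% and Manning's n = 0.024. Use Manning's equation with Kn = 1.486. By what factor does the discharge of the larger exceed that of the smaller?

15.5

Channel A: Flow area A = b·y = 15.1 × 22.3 = 336.7 ft². Wetted perimeter P = b + 2y = 15.1 + 2×22.3 = 59.7 ft. Hydraulic radius R = A/P = 336.7/59.7 = 5.64 ft. Q_A = (1.486/0.024)·336.7·5.64^(2/3)·√0.001 = 2089 ft³/s.
Channel B: For a triangular section with side slope z = 3.4: A = zy² = 3.4×3.71² = 46.8 ft²; P = 2y√(1+z²) = 2×3.71×3.544 = 26.3 ft. Hydraulic radius R = A/P = 46.8/26.3 = 1.78 ft. Q_B = (1.486/0.024)·46.8·1.78^(2/3)·√0.001 = 134.6 ft³/s.
The larger discharge is 2089 ft³/s and the smaller is 134.6 ft³/s; the ratio is 15.5.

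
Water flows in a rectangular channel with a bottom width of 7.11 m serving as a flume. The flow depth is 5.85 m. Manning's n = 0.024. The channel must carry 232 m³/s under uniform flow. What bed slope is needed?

S = 0.00622

Flow area A = b·y = 7.11 × 5.85 = 41.59 m². Wetted perimeter P = b + 2y = 7.11 + 2×5.85 = 18.81 m.
Hydraulic radius R = A/P = 41.59/18.81 = 2.211 m.
From Manning's equation, S = [nQ / (1 A R^(2/3))]² = [0.024 × 232 / (1 × 41.59 × 2.211^(2/3))]² = 0.00622.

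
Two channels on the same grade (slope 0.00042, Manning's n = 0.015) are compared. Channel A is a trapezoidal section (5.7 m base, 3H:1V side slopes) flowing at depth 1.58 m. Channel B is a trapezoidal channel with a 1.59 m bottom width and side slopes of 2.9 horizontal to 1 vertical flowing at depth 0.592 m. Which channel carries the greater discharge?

Channel A: With bottom width b = 5.7 m and side slope z = 3: A = (b + zy)y = (5.7 + 3×1.58)×1.58 = 16.5 m²; P = b + 2y√(1+z²) = 5.7 + 2×1.58×3.162 = 15.69 m. Hydraulic radius R = A/P = 16.5/15.69 = 1.051 m. Q_A = (1/0.015)·16.5·1.051^(2/3)·√0.00042 = 23.3 m³/s.
Channel B: With bottom width b = 1.59 m and side slope z = 2.9: A = (b + zy)y = (1.59 + 2.9×0.592)×0.592 = 1.958 m²; P = b + 2y√(1+z²) = 1.59 + 2×0.592×3.068 = 5.222 m. Hydraulic radius R = A/P = 1.958/5.222 = 0.3749 m. Q_B = (1/0.015)·1.958·0.3749^(2/3)·√0.00042 = 1.391 m³/s.
Q_A = 23.3 m³/s vs Q_B = 1.391 m³/s, so channel A carries more.

channel A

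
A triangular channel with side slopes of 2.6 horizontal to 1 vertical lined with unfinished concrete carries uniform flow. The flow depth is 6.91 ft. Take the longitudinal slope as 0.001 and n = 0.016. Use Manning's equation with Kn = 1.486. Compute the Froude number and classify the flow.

subcritical

For a triangular section with side slope z = 2.6: A = zy² = 2.6×6.91² = 124.1 ft²; P = 2y√(1+z²) = 2×6.91×2.786 = 38.5 ft.
Hydraulic radius R = A/P = 124.1/38.5 = 3.225 ft.
V = (1.486/n) R^(2/3) √S = (1.486/0.016) × 3.225^(2/3) × √0.001 = 6.411 ft/s. Hydraulic depth D_h = A/T = 124.1/35.93 = 3.455 ft.
Froude number Fr = V/√(g·D_h) = 6.411/√(32.2×3.455) = 0.608, which is less than 1, so the flow is subcritical.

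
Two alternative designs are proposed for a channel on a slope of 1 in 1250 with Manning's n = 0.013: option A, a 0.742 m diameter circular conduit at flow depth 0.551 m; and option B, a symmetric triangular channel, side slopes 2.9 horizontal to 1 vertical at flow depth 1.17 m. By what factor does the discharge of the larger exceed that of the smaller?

Channel A: For a circular section of diameter D = 0.742 m at depth y = 0.551 m, the central angle is θ = 2 arccos(1 − 2y/D) = 4.155 rad. Then A = (D²/8)(θ − sin θ) = 0.3443 m² and P = Dθ/2 = 1.541 m. Hydraulic radius R = A/P = 0.3443/1.541 = 0.2234 m. Q_A = (1/0.013)·0.3443·0.2234^(2/3)·√0.0008 = 0.2758 m³/s.
Channel B: For a triangular section with side slope z = 2.9: A = zy² = 2.9×1.17² = 3.97 m²; P = 2y√(1+z²) = 2×1.17×3.068 = 7.178 m. Hydraulic radius R = A/P = 3.97/7.178 = 0.553 m. Q_B = (1/0.013)·3.97·0.553^(2/3)·√0.0008 = 5.819 m³/s.
The larger discharge is 5.819 m³/s and the smaller is 0.2758 m³/s; the ratio is 21.1.

21.1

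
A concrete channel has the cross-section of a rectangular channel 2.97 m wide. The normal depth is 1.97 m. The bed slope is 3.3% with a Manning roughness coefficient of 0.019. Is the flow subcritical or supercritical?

supercritical

Flow area A = b·y = 2.97 × 1.97 = 5.851 m². Wetted perimeter P = b + 2y = 2.97 + 2×1.97 = 6.91 m.
Hydraulic radius R = A/P = 5.851/6.91 = 0.8467 m.
V = (1/n) R^(2/3) √S = (1/0.019) × 0.8467^(2/3) × √0.033 = 8.557 m/s. Hydraulic depth D_h = A/T = 5.851/2.97 = 1.97 m.
Froude number Fr = V/√(g·D_h) = 8.557/√(9.81×1.97) = 1.95, which is greater than 1, so the flow is supercritical.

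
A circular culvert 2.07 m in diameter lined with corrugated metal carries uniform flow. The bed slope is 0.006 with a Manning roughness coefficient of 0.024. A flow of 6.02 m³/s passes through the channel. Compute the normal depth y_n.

y_n = 1.48 m

Manning's equation rearranged: A R^(2/3) = nQ / (1·√S) = 0.024 × 6.02 / (√0.006) = 1.865.
At y = 1.2 m: A R^(2/3) = 1.382 — too small.
At y = 1.74 m: A R^(2/3) = 2.216 — too large.
At y = 1.48 m: A R^(2/3) = 1.866 — ≈ 1.865.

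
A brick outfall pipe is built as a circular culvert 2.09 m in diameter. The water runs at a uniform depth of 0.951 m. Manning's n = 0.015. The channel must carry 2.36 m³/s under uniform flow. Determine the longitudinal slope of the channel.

For a circular section of diameter D = 2.09 m at depth y = 0.951 m, the central angle is θ = 2 arccos(1 − 2y/D) = 2.961 rad. Then A = (D²/8)(θ − sin θ) = 1.519 m² and P = Dθ/2 = 3.095 m.
Hydraulic radius R = A/P = 1.519/3.095 = 0.4909 m.
From Manning's equation, S = [nQ / (1 A R^(2/3))]² = [0.015 × 2.36 / (1 × 1.519 × 0.4909^(2/3))]² = 0.0014.

S = 0.0014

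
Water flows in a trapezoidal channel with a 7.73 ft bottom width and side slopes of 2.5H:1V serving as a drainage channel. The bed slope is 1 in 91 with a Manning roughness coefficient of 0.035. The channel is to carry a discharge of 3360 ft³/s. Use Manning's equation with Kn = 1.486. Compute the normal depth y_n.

y_n = 8.88 ft

Manning's equation rearranged: A R^(2/3) = nQ / (1.486·√S) = 0.035 × 3360 / (1.486 × √0.01099) = 754.9.
Trying y = 7.65 ft: A R^(2/3) = 534.7 — low.
Trying y = 11.3 ft: A R^(2/3) = 1332 — high.
Trying y = 8.88 ft: A R^(2/3) = 754.6 — ≈ 754.9.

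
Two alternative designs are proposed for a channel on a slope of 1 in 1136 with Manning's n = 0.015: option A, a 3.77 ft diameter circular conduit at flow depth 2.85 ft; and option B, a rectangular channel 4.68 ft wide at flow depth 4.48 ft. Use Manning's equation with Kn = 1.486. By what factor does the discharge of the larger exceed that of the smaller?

Channel A: For a circular section of diameter D = 3.77 ft at depth y = 2.85 ft, the central angle is θ = 2 arccos(1 − 2y/D) = 4.216 rad. Then A = (D²/8)(θ − sin θ) = 9.054 ft² and P = Dθ/2 = 7.948 ft. Hydraulic radius R = A/P = 9.054/7.948 = 1.139 ft. Q_A = (1.486/0.015)·9.054·1.139^(2/3)·√0.0008803 = 29.02 ft³/s.
Channel B: Flow area A = b·y = 4.68 × 4.48 = 20.97 ft². Wetted perimeter P = b + 2y = 4.68 + 2×4.48 = 13.64 ft. Hydraulic radius R = A/P = 20.97/13.64 = 1.537 ft. Q_B = (1.486/0.015)·20.97·1.537^(2/3)·√0.0008803 = 82.08 ft³/s.
The larger discharge is 82.08 ft³/s and the smaller is 29.02 ft³/s; the ratio is 2.83.

2.83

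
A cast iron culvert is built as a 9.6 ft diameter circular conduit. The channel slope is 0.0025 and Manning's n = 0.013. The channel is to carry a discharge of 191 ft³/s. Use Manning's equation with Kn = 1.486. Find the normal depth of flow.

Manning's equation rearranged: A R^(2/3) = nQ / (1.486·√S) = 0.013 × 191 / (1.486 × √0.0025) = 33.42.
Trying y = 4.13 ft: A R^(2/3) = 49.89 — too large.
Trying y = 2.62 ft: A R^(2/3) = 21.13 — too small.
Trying y = 3.32 ft: A R^(2/3) = 33.35 — ≈ 33.42.

y_n = 3.32 ft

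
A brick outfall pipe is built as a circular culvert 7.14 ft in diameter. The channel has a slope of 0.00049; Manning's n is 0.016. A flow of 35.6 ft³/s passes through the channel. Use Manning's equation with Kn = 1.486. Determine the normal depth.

Manning's equation rearranged: A R^(2/3) = nQ / (1.486·√S) = 0.016 × 35.6 / (1.486 × √0.00049) = 17.32.
Try y = 2.32 ft: A R^(2/3) = 13.45 — low.
Try y = 3.06 ft: A R^(2/3) = 22.5 — high.
Try y = 2.65 ft: A R^(2/3) = 17.29 — ≈ 17.32.

y_n = 2.65 ft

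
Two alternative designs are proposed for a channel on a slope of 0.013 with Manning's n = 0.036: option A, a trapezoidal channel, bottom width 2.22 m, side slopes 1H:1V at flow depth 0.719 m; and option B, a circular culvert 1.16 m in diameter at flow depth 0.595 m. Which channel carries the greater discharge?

Channel A: With bottom width b = 2.22 m and side slope z = 1: A = (b + zy)y = (2.22 + 1×0.719)×0.719 = 2.113 m²; P = b + 2y√(1+z²) = 2.22 + 2×0.719×1.414 = 4.254 m. Hydraulic radius R = A/P = 2.113/4.254 = 0.4968 m. Q_A = (1/0.036)·2.113·0.4968^(2/3)·√0.013 = 4.198 m³/s.
Channel B: For a circular section of diameter D = 1.16 m at depth y = 0.595 m, the central angle is θ = 2 arccos(1 − 2y/D) = 3.193 rad. Then A = (D²/8)(θ − sin θ) = 0.5458 m² and P = Dθ/2 = 1.852 m. Hydraulic radius R = A/P = 0.5458/1.852 = 0.2947 m. Q_B = (1/0.036)·0.5458·0.2947^(2/3)·√0.013 = 0.7655 m³/s.
Q_A = 4.198 m³/s vs Q_B = 0.7655 m³/s, so channel A carries more.

channel A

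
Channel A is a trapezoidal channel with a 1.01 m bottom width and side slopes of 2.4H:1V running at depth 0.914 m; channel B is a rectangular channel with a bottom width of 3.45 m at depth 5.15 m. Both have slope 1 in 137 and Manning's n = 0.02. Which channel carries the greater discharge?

Channel A: With bottom width b = 1.01 m and side slope z = 2.4: A = (b + zy)y = (1.01 + 2.4×0.914)×0.914 = 2.928 m²; P = b + 2y√(1+z²) = 1.01 + 2×0.914×2.6 = 5.763 m. Hydraulic radius R = A/P = 2.928/5.763 = 0.5081 m. Q_A = (1/0.02)·2.928·0.5081^(2/3)·√0.007299 = 7.965 m³/s.
Channel B: Flow area A = b·y = 3.45 × 5.15 = 17.77 m². Wetted perimeter P = b + 2y = 3.45 + 2×5.15 = 13.75 m. Hydraulic radius R = A/P = 17.77/13.75 = 1.292 m. Q_B = (1/0.02)·17.77·1.292^(2/3)·√0.007299 = 90.04 m³/s.
Q_A = 7.965 m³/s vs Q_B = 90.04 m³/s, so channel B carries more.

channel B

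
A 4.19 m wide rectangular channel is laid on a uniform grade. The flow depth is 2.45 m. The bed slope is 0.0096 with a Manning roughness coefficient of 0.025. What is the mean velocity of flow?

Flow area A = b·y = 4.19 × 2.45 = 10.27 m². Wetted perimeter P = b + 2y = 4.19 + 2×2.45 = 9.09 m.
Hydraulic radius R = A/P = 10.27/9.09 = 1.129 m.
From Manning's equation, V = (1/n) R^(2/3) S^(1/2) = (1/0.025) × 1.129^(2/3) × 0.0096^(1/2) = 4.25 m/s.

V = 4.25 m/s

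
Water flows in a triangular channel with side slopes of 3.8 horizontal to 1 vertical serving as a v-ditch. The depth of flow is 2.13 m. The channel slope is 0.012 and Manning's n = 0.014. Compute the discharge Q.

For a triangular section with side slope z = 3.8: A = zy² = 3.8×2.13² = 17.24 m²; P = 2y√(1+z²) = 2×2.13×3.929 = 16.74 m.
Hydraulic radius R = A/P = 17.24/16.74 = 1.03 m.
Manning's equation: Q = (1/n) A R^(2/3) S^(1/2) = (1/0.014) × 17.24 × 1.03^(2/3) × 0.012^(1/2) = 138 m³/s.

Q = 138 m³/s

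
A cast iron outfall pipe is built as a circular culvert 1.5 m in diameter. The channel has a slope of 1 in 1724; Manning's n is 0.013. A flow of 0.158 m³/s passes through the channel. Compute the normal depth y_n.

y_n = 0.309 m

Manning's equation rearranged: A R^(2/3) = nQ / (1·√S) = 0.013 × 0.158 / (√0.00058) = 0.08528.
Try y = 0.228 m: A R^(2/3) = 0.04591 — low.
Try y = 0.309 m: A R^(2/3) = 0.08543 — matches.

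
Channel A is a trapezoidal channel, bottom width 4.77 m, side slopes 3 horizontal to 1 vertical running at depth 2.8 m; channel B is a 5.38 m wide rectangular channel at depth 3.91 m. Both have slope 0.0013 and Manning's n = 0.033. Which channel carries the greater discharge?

channel A

Channel A: With bottom width b = 4.77 m and side slope z = 3: A = (b + zy)y = (4.77 + 3×2.8)×2.8 = 36.88 m²; P = b + 2y√(1+z²) = 4.77 + 2×2.8×3.162 = 22.48 m. Hydraulic radius R = A/P = 36.88/22.48 = 1.64 m. Q_A = (1/0.033)·36.88·1.64^(2/3)·√0.0013 = 56.04 m³/s.
Channel B: Flow area A = b·y = 5.38 × 3.91 = 21.04 m². Wetted perimeter P = b + 2y = 5.38 + 2×3.91 = 13.2 m. Hydraulic radius R = A/P = 21.04/13.2 = 1.594 m. Q_B = (1/0.033)·21.04·1.594^(2/3)·√0.0013 = 31.36 m³/s.
Q_A = 56.04 m³/s vs Q_B = 31.36 m³/s, so channel A carries more.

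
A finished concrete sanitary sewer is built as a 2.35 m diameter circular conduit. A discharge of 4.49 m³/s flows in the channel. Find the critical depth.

y_c = 0.967 m

At critical depth, Q² T / (g A³) = 1, i.e. A³/T = Q²/g = 4.49²/9.81 = 2.055.
Trying y = 0.701 m: A³/T = 0.5953 — too small.
Trying y = 1.1 m: A³/T = 3.373 — too large.
Trying y = 0.967 m: A³/T = 2.059 — matches.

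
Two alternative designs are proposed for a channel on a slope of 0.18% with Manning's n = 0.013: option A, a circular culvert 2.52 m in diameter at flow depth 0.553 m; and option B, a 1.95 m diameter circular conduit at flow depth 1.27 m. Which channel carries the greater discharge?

Channel A: For a circular section of diameter D = 2.52 m at depth y = 0.553 m, the central angle is θ = 2 arccos(1 − 2y/D) = 1.95 rad. Then A = (D²/8)(θ − sin θ) = 0.8107 m² and P = Dθ/2 = 2.457 m. Hydraulic radius R = A/P = 0.8107/2.457 = 0.3299 m. Q_A = (1/0.013)·0.8107·0.3299^(2/3)·√0.0018 = 1.263 m³/s.
Channel B: For a circular section of diameter D = 1.95 m at depth y = 1.27 m, the central angle is θ = 2 arccos(1 − 2y/D) = 3.756 rad. Then A = (D²/8)(θ − sin θ) = 2.06 m² and P = Dθ/2 = 3.662 m. Hydraulic radius R = A/P = 2.06/3.662 = 0.5624 m. Q_B = (1/0.013)·2.06·0.5624^(2/3)·√0.0018 = 4.579 m³/s.
Q_A = 1.263 m³/s vs Q_B = 4.579 m³/s, so channel B carries more.

channel B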